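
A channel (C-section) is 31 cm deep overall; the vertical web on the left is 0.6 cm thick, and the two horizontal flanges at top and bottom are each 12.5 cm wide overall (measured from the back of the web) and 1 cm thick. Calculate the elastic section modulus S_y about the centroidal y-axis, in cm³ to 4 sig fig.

S_y ≈ 79.30 cm³

Decompose the section into non-overlapping parts with the origin at the bottom-left of its bounding rectangle.
Web: 0.6 × 31, A = 18.6 cm², x = 0.3 cm, Ī = 0.558 cm⁴.
Top flange (beyond web): 11.9 × 1, A = 11.9 cm², x = 6.55 cm, Ī = 140.43 cm⁴.
Bottom flange (beyond web): 11.9 × 1, A = 11.9 cm², x = 6.55 cm, Ī = 140.43 cm⁴.
Centroid: x̄ = ΣA·x / ΣA = 3.80825 cm.
Transfer each piece to the centroidal y-axis using Ī + A·d² with d = x − 3.80825:
  web: d = -3.50825 cm → contributes +229.484 cm⁴
  top flange (beyond web): d = 2.74175 cm → contributes +229.884 cm⁴
  bottom flange (beyond web): d = 2.74175 cm → contributes +229.884 cm⁴
Total I = 689.252 cm⁴.
Extreme fibre distance c = 8.69175 cm; S = I/c = 79.2997 cm³.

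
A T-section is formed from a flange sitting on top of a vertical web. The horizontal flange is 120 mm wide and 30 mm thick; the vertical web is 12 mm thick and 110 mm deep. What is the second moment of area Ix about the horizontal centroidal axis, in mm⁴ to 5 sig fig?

Treat the section as a set of non-overlapping primitives; coordinates are from the bounding-box lower-left.
Flange: 120 × 30, A = 3 600 mm², y = 125 mm, Ī = 270 000 mm⁴.
Web: 12 × 110, A = 1 320 mm², y = 55 mm, Ī = 1 331 000 mm⁴.
Centroid: ȳ = ΣA·y / ΣA = 106.2195 mm.
Transfer each piece to the horizontal centroidal axis using Ī + A·d² with d = y − 106.2195:
  flange: d = 18.78049 mm → contributes +1 539 744 mm⁴
  web: d = -51.21951 mm → contributes +4 793 939 mm⁴
Total I = 6 333 683 mm⁴.

Ix ≈ 6.3337 × 10⁶ mm⁴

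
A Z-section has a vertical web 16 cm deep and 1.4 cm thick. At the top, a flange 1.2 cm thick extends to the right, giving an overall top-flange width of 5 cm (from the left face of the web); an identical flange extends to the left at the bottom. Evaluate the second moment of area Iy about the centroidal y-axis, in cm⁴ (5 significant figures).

Iy ≈ 66.990 cm⁴

Decompose the section into non-overlapping parts with the origin at the bottom-left of its bounding rectangle.
Web: 1.4 × 16, A = 22.4 cm², x = 4.3 cm, Ī = 3.658667 cm⁴.
Top flange (beyond web): 3.6 × 1.2, A = 4.32 cm², x = 6.8 cm, Ī = 4.6656 cm⁴.
Bottom flange (beyond web): 3.6 × 1.2, A = 4.32 cm², x = 1.8 cm, Ī = 4.6656 cm⁴.
Centroid: x̄ = ΣA·x / ΣA = 4.3 cm.
Transfer each piece to the centroidal y-axis using Ī + A·d² with d = x − 4.3:
  web: d = 0 cm → contributes +3.658667 cm⁴
  top flange (beyond web): d = 2.5 cm → contributes +31.6656 cm⁴
  bottom flange (beyond web): d = -2.5 cm → contributes +31.6656 cm⁴
Total I = 66.98987 cm⁴.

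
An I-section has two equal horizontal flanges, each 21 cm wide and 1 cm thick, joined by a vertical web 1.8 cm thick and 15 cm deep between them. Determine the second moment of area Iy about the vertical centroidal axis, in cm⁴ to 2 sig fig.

Split into non-overlapping primitives; take the origin at the lower-left of the bounding box.
Bottom flange: 21 × 1, A = 21 cm², x = 10.5 cm, Ī = 771.8 cm⁴.
Web: 1.8 × 15, A = 27 cm², x = 10.5 cm, Ī = 7.29 cm⁴.
Top flange: 21 × 1, A = 21 cm², x = 10.5 cm, Ī = 771.8 cm⁴.
By symmetry the centroid is at mid-width, x̄ = 10.5 cm.
All pieces are centred on the vertical centroidal axis, so I = ΣĪ = 1 551 cm⁴.

Iy ≈ 1600 cm⁴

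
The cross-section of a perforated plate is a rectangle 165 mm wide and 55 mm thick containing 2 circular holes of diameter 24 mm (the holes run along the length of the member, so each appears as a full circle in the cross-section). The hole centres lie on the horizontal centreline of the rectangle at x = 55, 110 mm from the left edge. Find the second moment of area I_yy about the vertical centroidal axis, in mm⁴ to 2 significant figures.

I_yy ≈ 2.0 × 10⁷ mm⁴

Break the section into simple shapes (no overlaps), measuring from the bottom-left corner of the bounding box.
Plate: 165 × 55, A = 9 075 mm², x = 82.5 mm, Ī = 20 588 906 mm⁴.
Hole 1 (subtracted): ⌀24, A = 452.4 mm², x = 55 mm, Ī = 16 286 mm⁴.
Hole 2 (subtracted): ⌀24, A = 452.4 mm², x = 110 mm, Ī = 16 286 mm⁴.
By symmetry the centroid is at mid-width, x̄ = 82.5 mm.
Transfer each piece to the vertical centroidal axis using Ī + A·d² with d = x − 82.5:
  plate: d = 0 mm → contributes +20 588 906 mm⁴
  hole 1: d = -27.5 mm → contributes −358 405 mm⁴
  hole 2: d = 27.5 mm → contributes −358 405 mm⁴
Total I = 19 872 095 mm⁴.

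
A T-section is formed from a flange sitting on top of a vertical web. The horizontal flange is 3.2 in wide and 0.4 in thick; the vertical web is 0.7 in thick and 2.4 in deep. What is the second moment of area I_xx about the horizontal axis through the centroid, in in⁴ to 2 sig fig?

I_xx ≈ 2.2 in⁴

Split into non-overlapping primitives; take the origin at the lower-left of the bounding box.
Flange: 3.2 × 0.4, A = 1.28 in², y = 2.6 in, Ī = 0.01707 in⁴.
Web: 0.7 × 2.4, A = 1.68 in², y = 1.2 in, Ī = 0.8064 in⁴.
Centroid: ȳ = ΣA·y / ΣA = 1.805 in.
Transfer each piece to the horizontal axis through the centroid using Ī + A·d² with d = y − 1.805:
  flange: d = 0.7946 in → contributes +0.8252 in⁴
  web: d = -0.6054 in → contributes +1.422 in⁴
Total I = 2.247 in⁴.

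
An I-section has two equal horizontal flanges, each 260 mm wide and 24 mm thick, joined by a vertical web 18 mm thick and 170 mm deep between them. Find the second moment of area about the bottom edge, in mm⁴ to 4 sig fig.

Break the section into simple shapes (no overlaps), measuring from the bottom-left corner of the bounding box.
Bottom flange: 260 × 24, A = 6 240 mm², y = 12 mm, Ī = 299 520 mm⁴.
Web: 18 × 170, A = 3 060 mm², y = 109 mm, Ī = 7 369 500 mm⁴.
Top flange: 260 × 24, A = 6 240 mm², y = 206 mm, Ī = 299 520 mm⁴.
Transfer each piece to the bottom edge using Ī + A·d² with d = y − 0:
  bottom flange: d = 12 mm → contributes +1 198 080 mm⁴
  web: d = 109 mm → contributes +43 725 360 mm⁴
  top flange: d = 206 mm → contributes +265 100 160 mm⁴
Total I = 310 023 600 mm⁴.

I_base ≈ 3.100 × 10⁸ mm⁴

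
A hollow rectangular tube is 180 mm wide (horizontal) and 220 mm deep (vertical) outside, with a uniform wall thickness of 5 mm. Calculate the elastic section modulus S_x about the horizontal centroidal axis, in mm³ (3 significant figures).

Treat the section as a set of non-overlapping primitives; coordinates are from the bounding-box lower-left.
Outer rectangle: 180 × 220, A = 39 600 mm², y = 110 mm, Ī = 159 720 000 mm⁴.
Inner void (subtracted): 170 × 210, A = 35 700 mm², y = 110 mm, Ī = 131 197 500 mm⁴.
By symmetry the centroid is at mid-height, ȳ = 110 mm.
All pieces are centred on the horizontal centroidal axis, so I = ΣĪ (holes subtracted) = 28 522 500 mm⁴.
Extreme fibre distance c = 110 mm; S = I/c = 259 295 mm³.

S_x ≈ 2.59 × 10⁵ mm³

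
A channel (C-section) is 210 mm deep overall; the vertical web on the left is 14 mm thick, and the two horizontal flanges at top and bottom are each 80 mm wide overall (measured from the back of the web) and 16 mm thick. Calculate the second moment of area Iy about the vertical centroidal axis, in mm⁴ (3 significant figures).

Iy ≈ 2.78 × 10⁶ mm⁴

Split into non-overlapping primitives; take the origin at the lower-left of the bounding box.
Web: 14 × 210, A = 2 940 mm², x = 7 mm, Ī = 48 020 mm⁴.
Top flange (beyond web): 66 × 16, A = 1 056 mm², x = 47 mm, Ī = 383 328 mm⁴.
Bottom flange (beyond web): 66 × 16, A = 1 056 mm², x = 47 mm, Ī = 383 328 mm⁴.
Centroid: x̄ = ΣA·x / ΣA = 23.722 mm.
Transfer each piece to the vertical centroidal axis using Ī + A·d² with d = x − 23.722:
  web: d = -16.722 mm → contributes +870 127 mm⁴
  top flange (beyond web): d = 23.278 mm → contributes +955 533 mm⁴
  bottom flange (beyond web): d = 23.278 mm → contributes +955 533 mm⁴
Total I = 2 781 194 mm⁴.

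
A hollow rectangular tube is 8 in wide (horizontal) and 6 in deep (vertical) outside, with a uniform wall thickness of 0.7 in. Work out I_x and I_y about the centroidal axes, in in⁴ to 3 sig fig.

Treat the section as a set of non-overlapping primitives; coordinates are from the bounding-box lower-left.
Outer rectangle: 8 × 6, A = 48 in², y = 3 in, Ī = 144 in⁴.
Inner void (subtracted): 6.6 × 4.6, A = 30.36 in², y = 3 in, Ī = 53.535 in⁴.
By symmetry the centroid is at mid-height, ȳ = 3 in.
All pieces are centred on the centroidal x-axis, so I = ΣĪ (holes subtracted) = 90.465 in⁴.
Repeating about the centroidal y-axis gives I_y = 145.79 in⁴.

I_x ≈ 90.5 in⁴, I_y ≈ 146 in⁴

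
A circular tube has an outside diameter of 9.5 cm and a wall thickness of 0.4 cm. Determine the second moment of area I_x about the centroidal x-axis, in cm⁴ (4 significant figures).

Decompose the section into non-overlapping parts with the origin at the bottom-left of its bounding rectangle.
Outer circle: ⌀9.5, A = 70.8822 cm², y = 4.75 cm, Ī = 399.82 cm⁴.
Bore (subtracted): ⌀8.7, A = 59.4468 cm², y = 4.75 cm, Ī = 281.22 cm⁴.
By symmetry the centroid is at mid-height, ȳ = 4.75 cm.
All pieces are centred on the centroidal x-axis, so I = ΣĪ (holes subtracted) = 118.599 cm⁴.

I_x ≈ 118.6 cm⁴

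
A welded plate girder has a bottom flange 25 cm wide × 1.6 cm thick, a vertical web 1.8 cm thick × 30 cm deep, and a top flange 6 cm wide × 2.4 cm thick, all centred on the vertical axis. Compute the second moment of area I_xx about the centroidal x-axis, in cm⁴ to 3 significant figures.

I_xx ≈ 1.64 × 10⁴ cm⁴

Decompose the section into non-overlapping parts with the origin at the bottom-left of its bounding rectangle.
Bottom plate: 25 × 1.6, A = 40 cm², y = 0.8 cm, Ī = 8.5333 cm⁴.
Web plate: 1.8 × 30, A = 54 cm², y = 16.6 cm, Ī = 4 050 cm⁴.
Top plate: 6 × 2.4, A = 14.4 cm², y = 32.8 cm, Ī = 6.912 cm⁴.
Centroid: ȳ = ΣA·y / ΣA = 12.922 cm.
Transfer each piece to the centroidal x-axis using Ī + A·d² with d = y − 12.922:
  bottom plate: d = -12.122 cm → contributes +5 886 cm⁴
  web plate: d = 3.6782 cm → contributes +4780.6 cm⁴
  top plate: d = 19.878 cm → contributes +5 697 cm⁴
Total I = 16 364 cm⁴.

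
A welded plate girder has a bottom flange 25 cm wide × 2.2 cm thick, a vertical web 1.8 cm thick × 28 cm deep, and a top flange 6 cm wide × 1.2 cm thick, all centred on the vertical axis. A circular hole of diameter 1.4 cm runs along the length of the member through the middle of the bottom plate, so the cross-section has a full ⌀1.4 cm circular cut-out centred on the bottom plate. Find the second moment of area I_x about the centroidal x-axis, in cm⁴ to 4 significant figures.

Decompose the section into non-overlapping parts with the origin at the bottom-left of its bounding rectangle.
Bottom plate: 25 × 2.2, A = 55 cm², y = 1.1 cm, Ī = 22.1833 cm⁴.
Web plate: 1.8 × 28, A = 50.4 cm², y = 16.2 cm, Ī = 3292.8 cm⁴.
Top plate: 6 × 1.2, A = 7.2 cm², y = 30.8 cm, Ī = 0.864 cm⁴.
Hole (subtracted): ⌀1.4, A = 1.53938 cm², y = 1.1 cm, Ī = 0.188574 cm⁴.
Centroid: ȳ = ΣA·y / ΣA = 9.87791 cm.
Transfer each piece to the centroidal x-axis using Ī + A·d² with d = y − 9.87791:
  bottom plate: d = -8.77791 cm → contributes +4260.03 cm⁴
  web plate: d = 6.32209 cm → contributes +5307.23 cm⁴
  top plate: d = 20.9221 cm → contributes +3152.55 cm⁴
  hole: d = -8.77791 cm → contributes −118.8 cm⁴
Total I = 12 601 cm⁴.

I_x ≈ 1.260 × 10⁴ cm⁴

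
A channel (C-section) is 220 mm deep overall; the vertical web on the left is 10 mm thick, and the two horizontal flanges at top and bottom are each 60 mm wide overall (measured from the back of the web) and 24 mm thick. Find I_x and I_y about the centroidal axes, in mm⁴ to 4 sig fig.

I_x ≈ 3.204 × 10⁷ mm⁴, I_y ≈ 1.551 × 10⁶ mm⁴

Split into non-overlapping primitives; take the origin at the lower-left of the bounding box.
Web: 10 × 220, A = 2 200 mm², y = 110 mm, Ī = 8 873 333 mm⁴.
Top flange (beyond web): 50 × 24, A = 1 200 mm², y = 208 mm, Ī = 57 600 mm⁴.
Bottom flange (beyond web): 50 × 24, A = 1 200 mm², y = 12 mm, Ī = 57 600 mm⁴.
By symmetry the centroid is at mid-height, ȳ = 110 mm.
Transfer each piece to the centroidal x-axis using Ī + A·d² with d = y − 110:
  web: d = 0 mm → contributes +8 873 333 mm⁴
  top flange (beyond web): d = 98 mm → contributes +11 582 400 mm⁴
  bottom flange (beyond web): d = -98 mm → contributes +11 582 400 mm⁴
Total I = 32 038 133 mm⁴.
For the y-axis: x̄ = 20.6522 mm.
Repeating about the centroidal y-axis gives I_y = 1 551 377 mm⁴.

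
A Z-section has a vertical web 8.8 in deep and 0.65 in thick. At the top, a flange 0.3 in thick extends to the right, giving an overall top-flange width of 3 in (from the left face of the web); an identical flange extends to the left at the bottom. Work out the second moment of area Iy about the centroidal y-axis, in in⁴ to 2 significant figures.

Split into non-overlapping primitives; take the origin at the lower-left of the bounding box.
Web: 0.65 × 8.8, A = 5.72 in², x = 2.675 in, Ī = 0.2014 in⁴.
Top flange (beyond web): 2.35 × 0.3, A = 0.705 in², x = 4.175 in, Ī = 0.3244 in⁴.
Bottom flange (beyond web): 2.35 × 0.3, A = 0.705 in², x = 1.175 in, Ī = 0.3244 in⁴.
Centroid: x̄ = ΣA·x / ΣA = 2.675 in.
Transfer each piece to the centroidal y-axis using Ī + A·d² with d = x − 2.675:
  web: d = 0 in → contributes +0.2014 in⁴
  top flange (beyond web): d = 1.5 in → contributes +1.911 in⁴
  bottom flange (beyond web): d = -1.5 in → contributes +1.911 in⁴
Total I = 4.023 in⁴.

Iy ≈ 4.0 in⁴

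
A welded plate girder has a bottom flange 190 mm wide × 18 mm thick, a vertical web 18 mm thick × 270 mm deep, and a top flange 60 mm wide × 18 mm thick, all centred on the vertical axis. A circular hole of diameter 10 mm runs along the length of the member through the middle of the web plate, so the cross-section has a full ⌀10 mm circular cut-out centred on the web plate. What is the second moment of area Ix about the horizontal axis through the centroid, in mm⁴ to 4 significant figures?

Ix ≈ 1.107 × 10⁸ mm⁴

Decompose the section into non-overlapping parts with the origin at the bottom-left of its bounding rectangle.
Bottom plate: 190 × 18, A = 3 420 mm², y = 9 mm, Ī = 92 340 mm⁴.
Web plate: 18 × 270, A = 4 860 mm², y = 153 mm, Ī = 29 524 500 mm⁴.
Top plate: 60 × 18, A = 1 080 mm², y = 297 mm, Ī = 29 160 mm⁴.
Hole (subtracted): ⌀10, A = 78.5398 mm², y = 153 mm, Ī = 490.874 mm⁴.
Centroid: ȳ = ΣA·y / ΣA = 116.695 mm.
Transfer each piece to the horizontal axis through the centroid using Ī + A·d² with d = y − 116.695:
  bottom plate: d = -107.695 mm → contributes +39 758 499 mm⁴
  web plate: d = 36.3046 mm → contributes +35 930 108 mm⁴
  top plate: d = 180.305 mm → contributes +35 139 701 mm⁴
  hole: d = 36.3046 mm → contributes −104 008 mm⁴
Total I = 110 724 300 mm⁴.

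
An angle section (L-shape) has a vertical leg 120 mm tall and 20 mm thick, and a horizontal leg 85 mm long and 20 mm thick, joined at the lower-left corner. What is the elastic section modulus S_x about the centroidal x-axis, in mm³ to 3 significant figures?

S_x ≈ 6.49 × 10⁴ mm³

Decompose the section into non-overlapping parts with the origin at the bottom-left of its bounding rectangle.
Vertical leg: 20 × 120, A = 2 400 mm², y = 60 mm, Ī = 2 880 000 mm⁴.
Horizontal leg (remainder): 65 × 20, A = 1 300 mm², y = 10 mm, Ī = 43 333 mm⁴.
Centroid: ȳ = ΣA·y / ΣA = 42.432 mm.
Transfer each piece to the centroidal x-axis using Ī + A·d² with d = y − 42.432:
  vertical leg: d = 17.568 mm → contributes +3 620 687 mm⁴
  horizontal leg (remainder): d = -32.432 mm → contributes +1 410 755 mm⁴
Total I = 5 031 441 mm⁴.
Extreme fibre distance c = 77.568 mm; S = I/c = 64 865 mm³.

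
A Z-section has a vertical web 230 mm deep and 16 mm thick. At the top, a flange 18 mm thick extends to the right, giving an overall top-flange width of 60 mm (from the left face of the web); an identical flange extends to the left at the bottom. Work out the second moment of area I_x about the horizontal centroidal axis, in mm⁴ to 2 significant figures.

Break the section into simple shapes (no overlaps), measuring from the bottom-left corner of the bounding box.
Web: 16 × 230, A = 3 680 mm², y = 115 mm, Ī = 16 222 667 mm⁴.
Top flange (beyond web): 44 × 18, A = 792 mm², y = 221 mm, Ī = 21 384 mm⁴.
Bottom flange (beyond web): 44 × 18, A = 792 mm², y = 9 mm, Ī = 21 384 mm⁴.
Centroid: ȳ = ΣA·y / ΣA = 115 mm.
Transfer each piece to the horizontal centroidal axis using Ī + A·d² with d = y − 115:
  web: d = 0 mm → contributes +16 222 667 mm⁴
  top flange (beyond web): d = 106 mm → contributes +8 920 296 mm⁴
  bottom flange (beyond web): d = -106 mm → contributes +8 920 296 mm⁴
Total I = 34 063 259 mm⁴.

I_x ≈ 3.4 × 10⁷ mm⁴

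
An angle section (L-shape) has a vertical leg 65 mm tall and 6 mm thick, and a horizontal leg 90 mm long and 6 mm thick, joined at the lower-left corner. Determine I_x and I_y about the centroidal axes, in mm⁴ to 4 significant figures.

I_x ≈ 3.302 × 10⁵ mm⁴, I_y ≈ 7.428 × 10⁵ mm⁴

Break the section into simple shapes (no overlaps), measuring from the bottom-left corner of the bounding box.
Vertical leg: 6 × 65, A = 390 mm², y = 32.5 mm, Ī = 137 313 mm⁴.
Horizontal leg (remainder): 84 × 6, A = 504 mm², y = 3 mm, Ī = 1 512 mm⁴.
Centroid: ȳ = ΣA·y / ΣA = 15.8691 mm.
Transfer each piece to the centroidal x-axis using Ī + A·d² with d = y − 15.8691:
  vertical leg: d = 16.6309 mm → contributes +245 181 mm⁴
  horizontal leg (remainder): d = -12.8691 mm → contributes +84981.7 mm⁴
Total I = 330 163 mm⁴.
For the y-axis: x̄ = 28.3691 mm.
Repeating about the centroidal y-axis gives I_y = 742 750 mm⁴.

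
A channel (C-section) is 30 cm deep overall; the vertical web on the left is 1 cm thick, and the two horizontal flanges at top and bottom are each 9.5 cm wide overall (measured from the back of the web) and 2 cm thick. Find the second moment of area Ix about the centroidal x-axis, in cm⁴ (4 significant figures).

Ix ≈ 8925 cm⁴

Decompose the section into non-overlapping parts with the origin at the bottom-left of its bounding rectangle.
Web: 1 × 30, A = 30 cm², y = 15 cm, Ī = 2 250 cm⁴.
Top flange (beyond web): 8.5 × 2, A = 17 cm², y = 29 cm, Ī = 5.66667 cm⁴.
Bottom flange (beyond web): 8.5 × 2, A = 17 cm², y = 1 cm, Ī = 5.66667 cm⁴.
By symmetry the centroid is at mid-height, ȳ = 15 cm.
Transfer each piece to the centroidal x-axis using Ī + A·d² with d = y − 15:
  web: d = 0 cm → contributes +2 250 cm⁴
  top flange (beyond web): d = 14 cm → contributes +3337.67 cm⁴
  bottom flange (beyond web): d = -14 cm → contributes +3337.67 cm⁴
Total I = 8925.33 cm⁴.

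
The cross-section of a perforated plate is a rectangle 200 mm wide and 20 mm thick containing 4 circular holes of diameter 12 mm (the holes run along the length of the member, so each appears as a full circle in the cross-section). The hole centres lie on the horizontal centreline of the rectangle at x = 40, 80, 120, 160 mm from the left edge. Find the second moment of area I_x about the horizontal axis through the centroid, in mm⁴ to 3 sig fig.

Split into non-overlapping primitives; take the origin at the lower-left of the bounding box.
Plate: 200 × 20, A = 4 000 mm², y = 10 mm, Ī = 133 333 mm⁴.
Hole 1 (subtracted): ⌀12, A = 113.1 mm², y = 10 mm, Ī = 1017.9 mm⁴.
Hole 2 (subtracted): ⌀12, A = 113.1 mm², y = 10 mm, Ī = 1017.9 mm⁴.
Hole 3 (subtracted): ⌀12, A = 113.1 mm², y = 10 mm, Ī = 1017.9 mm⁴.
Hole 4 (subtracted): ⌀12, A = 113.1 mm², y = 10 mm, Ī = 1017.9 mm⁴.
By symmetry the centroid is at mid-height, ȳ = 10 mm.
All pieces are centred on the horizontal axis through the centroid, so I = ΣĪ (holes subtracted) = 129 262 mm⁴.

I_x ≈ 1.29 × 10⁵ mm⁴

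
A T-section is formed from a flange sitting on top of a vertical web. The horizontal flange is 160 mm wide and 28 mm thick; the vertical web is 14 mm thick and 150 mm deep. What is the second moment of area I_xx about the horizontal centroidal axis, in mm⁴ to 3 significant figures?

Break the section into simple shapes (no overlaps), measuring from the bottom-left corner of the bounding box.
Flange: 160 × 28, A = 4 480 mm², y = 164 mm, Ī = 292 693 mm⁴.
Web: 14 × 150, A = 2 100 mm², y = 75 mm, Ī = 3 937 500 mm⁴.
Centroid: ȳ = ΣA·y / ΣA = 135.6 mm.
Transfer each piece to the horizontal centroidal axis using Ī + A·d² with d = y − 135.6:
  flange: d = 28.404 mm → contributes +3 907 165 mm⁴
  web: d = -60.596 mm → contributes +11 648 373 mm⁴
Total I = 15 555 538 mm⁴.

I_xx ≈ 1.56 × 10⁷ mm⁴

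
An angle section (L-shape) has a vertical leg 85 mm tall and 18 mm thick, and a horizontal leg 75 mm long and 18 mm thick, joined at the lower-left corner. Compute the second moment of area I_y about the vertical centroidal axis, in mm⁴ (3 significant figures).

I_y ≈ 1.18 × 10⁶ mm⁴

Break the section into simple shapes (no overlaps), measuring from the bottom-left corner of the bounding box.
Vertical leg: 18 × 85, A = 1 530 mm², x = 9 mm, Ī = 41 310 mm⁴.
Horizontal leg (remainder): 57 × 18, A = 1 026 mm², x = 46.5 mm, Ī = 277 790 mm⁴.
Centroid: x̄ = ΣA·x / ΣA = 24.053 mm.
Transfer each piece to the vertical centroidal axis using Ī + A·d² with d = x − 24.053:
  vertical leg: d = -15.053 mm → contributes +387 989 mm⁴
  horizontal leg (remainder): d = 22.447 mm → contributes +794 766 mm⁴
Total I = 1 182 755 mm⁴.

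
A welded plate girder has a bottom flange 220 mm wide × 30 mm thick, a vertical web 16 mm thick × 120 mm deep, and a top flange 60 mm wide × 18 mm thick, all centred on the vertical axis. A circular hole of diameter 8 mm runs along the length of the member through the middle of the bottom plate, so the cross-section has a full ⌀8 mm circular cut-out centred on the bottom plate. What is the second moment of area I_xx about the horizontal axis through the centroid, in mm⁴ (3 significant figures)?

Split into non-overlapping primitives; take the origin at the lower-left of the bounding box.
Bottom plate: 220 × 30, A = 6 600 mm², y = 15 mm, Ī = 495 000 mm⁴.
Web plate: 16 × 120, A = 1 920 mm², y = 90 mm, Ī = 2 304 000 mm⁴.
Top plate: 60 × 18, A = 1 080 mm², y = 159 mm, Ī = 29 160 mm⁴.
Hole (subtracted): ⌀8, A = 50.265 mm², y = 15 mm, Ī = 201.06 mm⁴.
Centroid: ȳ = ΣA·y / ΣA = 46.364 mm.
Transfer each piece to the horizontal axis through the centroid using Ī + A·d² with d = y − 46.364:
  bottom plate: d = -31.364 mm → contributes +6 987 515 mm⁴
  web plate: d = 43.636 mm → contributes +5 959 836 mm⁴
  top plate: d = 112.64 mm → contributes +13 730 924 mm⁴
  hole: d = -31.364 mm → contributes −49 648 mm⁴
Total I = 26 628 627 mm⁴.

I_xx ≈ 2.66 × 10⁷ mm⁴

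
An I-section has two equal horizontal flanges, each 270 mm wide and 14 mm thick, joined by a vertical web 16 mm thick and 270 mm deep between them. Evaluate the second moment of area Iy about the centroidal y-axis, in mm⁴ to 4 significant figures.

Split into non-overlapping primitives; take the origin at the lower-left of the bounding box.
Bottom flange: 270 × 14, A = 3 780 mm², x = 135 mm, Ī = 22 963 500 mm⁴.
Web: 16 × 270, A = 4 320 mm², x = 135 mm, Ī = 92 160 mm⁴.
Top flange: 270 × 14, A = 3 780 mm², x = 135 mm, Ī = 22 963 500 mm⁴.
By symmetry the centroid is at mid-width, x̄ = 135 mm.
All pieces are centred on the centroidal y-axis, so I = ΣĪ = 46 019 160 mm⁴.

Iy ≈ 4.602 × 10⁷ mm⁴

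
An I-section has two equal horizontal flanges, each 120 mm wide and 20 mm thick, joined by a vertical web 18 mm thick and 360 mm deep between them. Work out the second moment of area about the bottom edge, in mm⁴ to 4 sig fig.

I_base ≈ 6.946 × 10⁸ mm⁴

Split into non-overlapping primitives; take the origin at the lower-left of the bounding box.
Bottom flange: 120 × 20, A = 2 400 mm², y = 10 mm, Ī = 80 000 mm⁴.
Web: 18 × 360, A = 6 480 mm², y = 200 mm, Ī = 69 984 000 mm⁴.
Top flange: 120 × 20, A = 2 400 mm², y = 390 mm, Ī = 80 000 mm⁴.
Transfer each piece to the bottom edge using Ī + A·d² with d = y − 0:
  bottom flange: d = 10 mm → contributes +320 000 mm⁴
  web: d = 200 mm → contributes +329 184 000 mm⁴
  top flange: d = 390 mm → contributes +365 120 000 mm⁴
Total I = 694 624 000 mm⁴.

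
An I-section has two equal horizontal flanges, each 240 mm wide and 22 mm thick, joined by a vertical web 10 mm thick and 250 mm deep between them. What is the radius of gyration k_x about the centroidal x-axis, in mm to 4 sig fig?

Decompose the section into non-overlapping parts with the origin at the bottom-left of its bounding rectangle.
Bottom flange: 240 × 22, A = 5 280 mm², y = 11 mm, Ī = 212 960 mm⁴.
Web: 10 × 250, A = 2 500 mm², y = 147 mm, Ī = 13 020 833 mm⁴.
Top flange: 240 × 22, A = 5 280 mm², y = 283 mm, Ī = 212 960 mm⁴.
By symmetry the centroid is at mid-height, ȳ = 147 mm.
Transfer each piece to the centroidal x-axis using Ī + A·d² with d = y − 147:
  bottom flange: d = -136 mm → contributes +97 871 840 mm⁴
  web: d = 0 mm → contributes +13 020 833 mm⁴
  top flange: d = 136 mm → contributes +97 871 840 mm⁴
Total I = 208 764 513 mm⁴.
Radius of gyration: k = √(I/A) = √(208 764 513 / 13 060) = 126.432 mm.

k_x ≈ 126.4 mm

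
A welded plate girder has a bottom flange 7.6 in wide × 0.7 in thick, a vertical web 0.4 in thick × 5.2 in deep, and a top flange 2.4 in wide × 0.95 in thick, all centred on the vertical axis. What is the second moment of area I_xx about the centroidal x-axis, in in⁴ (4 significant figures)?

I_xx ≈ 65.14 in⁴

Treat the section as a set of non-overlapping primitives; coordinates are from the bounding-box lower-left.
Bottom plate: 7.6 × 0.7, A = 5.32 in², y = 0.35 in, Ī = 0.217233 in⁴.
Web plate: 0.4 × 5.2, A = 2.08 in², y = 3.3 in, Ī = 4.68693 in⁴.
Top plate: 2.4 × 0.95, A = 2.28 in², y = 6.375 in, Ī = 0.171475 in⁴.
Centroid: ȳ = ΣA·y / ΣA = 2.403 in.
Transfer each piece to the centroidal x-axis using Ī + A·d² with d = y − 2.403:
  bottom plate: d = -2.053 in → contributes +22.6399 in⁴
  web plate: d = 0.897004 in → contributes +6.36054 in⁴
  top plate: d = 3.972 in → contributes +36.1426 in⁴
Total I = 65.1431 in⁴.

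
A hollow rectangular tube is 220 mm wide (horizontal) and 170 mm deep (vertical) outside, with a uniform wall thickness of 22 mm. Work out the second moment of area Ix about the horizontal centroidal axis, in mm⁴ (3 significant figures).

Ix ≈ 6.07 × 10⁷ mm⁴

Treat the section as a set of non-overlapping primitives; coordinates are from the bounding-box lower-left.
Outer rectangle: 220 × 170, A = 37 400 mm², y = 85 mm, Ī = 90 071 667 mm⁴.
Inner void (subtracted): 176 × 126, A = 22 176 mm², y = 85 mm, Ī = 29 338 848 mm⁴.
By symmetry the centroid is at mid-height, ȳ = 85 mm.
All pieces are centred on the horizontal centroidal axis, so I = ΣĪ (holes subtracted) = 60 732 819 mm⁴.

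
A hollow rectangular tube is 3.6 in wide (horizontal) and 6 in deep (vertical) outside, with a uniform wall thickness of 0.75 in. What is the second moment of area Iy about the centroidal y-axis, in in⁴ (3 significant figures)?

Iy ≈ 19.9 in⁴

Decompose the section into non-overlapping parts with the origin at the bottom-left of its bounding rectangle.
Outer rectangle: 3.6 × 6, A = 21.6 in², x = 1.8 in, Ī = 23.328 in⁴.
Inner void (subtracted): 2.1 × 4.5, A = 9.45 in², x = 1.8 in, Ī = 3.4729 in⁴.
By symmetry the centroid is at mid-width, x̄ = 1.8 in.
All pieces are centred on the centroidal y-axis, so I = ΣĪ (holes subtracted) = 19.855 in⁴.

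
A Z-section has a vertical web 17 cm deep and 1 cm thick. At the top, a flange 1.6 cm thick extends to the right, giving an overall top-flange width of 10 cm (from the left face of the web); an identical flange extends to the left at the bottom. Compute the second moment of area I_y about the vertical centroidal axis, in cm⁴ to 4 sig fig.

Treat the section as a set of non-overlapping primitives; coordinates are from the bounding-box lower-left.
Web: 1 × 17, A = 17 cm², x = 9.5 cm, Ī = 1.41667 cm⁴.
Top flange (beyond web): 9 × 1.6, A = 14.4 cm², x = 14.5 cm, Ī = 97.2 cm⁴.
Bottom flange (beyond web): 9 × 1.6, A = 14.4 cm², x = 4.5 cm, Ī = 97.2 cm⁴.
Centroid: x̄ = ΣA·x / ΣA = 9.5 cm.
Transfer each piece to the vertical centroidal axis using Ī + A·d² with d = x − 9.5:
  web: d = 0 cm → contributes +1.41667 cm⁴
  top flange (beyond web): d = 5 cm → contributes +457.2 cm⁴
  bottom flange (beyond web): d = -5 cm → contributes +457.2 cm⁴
Total I = 915.817 cm⁴.

I_y ≈ 915.8 cm⁴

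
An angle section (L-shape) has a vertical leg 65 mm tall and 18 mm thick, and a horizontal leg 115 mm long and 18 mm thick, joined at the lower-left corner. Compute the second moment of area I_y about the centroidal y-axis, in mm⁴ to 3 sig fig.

Decompose the section into non-overlapping parts with the origin at the bottom-left of its bounding rectangle.
Vertical leg: 18 × 65, A = 1 170 mm², x = 9 mm, Ī = 31 590 mm⁴.
Horizontal leg (remainder): 97 × 18, A = 1 746 mm², x = 66.5 mm, Ī = 1 369 010 mm⁴.
Centroid: x̄ = ΣA·x / ΣA = 43.429 mm.
Transfer each piece to the centroidal y-axis using Ī + A·d² with d = x − 43.429:
  vertical leg: d = -34.429 mm → contributes +1 418 458 mm⁴
  horizontal leg (remainder): d = 23.071 mm → contributes +2 298 354 mm⁴
Total I = 3 716 811 mm⁴.

I_y ≈ 3.72 × 10⁶ mm⁴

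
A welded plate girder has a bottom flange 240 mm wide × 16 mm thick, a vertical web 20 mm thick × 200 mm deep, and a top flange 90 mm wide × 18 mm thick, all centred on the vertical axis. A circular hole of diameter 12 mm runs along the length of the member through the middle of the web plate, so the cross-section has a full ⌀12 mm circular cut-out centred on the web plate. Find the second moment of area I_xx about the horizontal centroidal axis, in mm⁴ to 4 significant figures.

I_xx ≈ 7.143 × 10⁷ mm⁴

Treat the section as a set of non-overlapping primitives; coordinates are from the bounding-box lower-left.
Bottom plate: 240 × 16, A = 3 840 mm², y = 8 mm, Ī = 81 920 mm⁴.
Web plate: 20 × 200, A = 4 000 mm², y = 116 mm, Ī = 13 333 333 mm⁴.
Top plate: 90 × 18, A = 1 620 mm², y = 225 mm, Ī = 43 740 mm⁴.
Hole (subtracted): ⌀12, A = 113.097 mm², y = 116 mm, Ī = 1017.88 mm⁴.
Centroid: ȳ = ΣA·y / ΣA = 90.522 mm.
Transfer each piece to the horizontal centroidal axis using Ī + A·d² with d = y − 90.522:
  bottom plate: d = -82.522 mm → contributes +26 231 887 mm⁴
  web plate: d = 25.478 mm → contributes +15 929 839 mm⁴
  top plate: d = 134.478 mm → contributes +29 340 341 mm⁴
  hole: d = 25.478 mm → contributes −74432.3 mm⁴
Total I = 71 427 634 mm⁴.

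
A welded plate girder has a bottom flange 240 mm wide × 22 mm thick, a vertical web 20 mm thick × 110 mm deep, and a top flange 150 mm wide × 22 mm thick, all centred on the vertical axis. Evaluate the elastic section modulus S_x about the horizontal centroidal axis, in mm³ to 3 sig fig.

S_x ≈ 4.30 × 10⁵ mm³

Decompose the section into non-overlapping parts with the origin at the bottom-left of its bounding rectangle.
Bottom plate: 240 × 22, A = 5 280 mm², y = 11 mm, Ī = 212 960 mm⁴.
Web plate: 20 × 110, A = 2 200 mm², y = 77 mm, Ī = 2 218 333 mm⁴.
Top plate: 150 × 22, A = 3 300 mm², y = 143 mm, Ī = 133 100 mm⁴.
Centroid: ȳ = ΣA·y / ΣA = 64.878 mm.
Transfer each piece to the horizontal centroidal axis using Ī + A·d² with d = y − 64.878:
  bottom plate: d = -53.878 mm → contributes +15 539 694 mm⁴
  web plate: d = 12.122 mm → contributes +2 541 632 mm⁴
  top plate: d = 78.122 mm → contributes +20 273 386 mm⁴
Total I = 38 354 712 mm⁴.
Extreme fibre distance c = 89.122 mm; S = I/c = 430 360 mm³.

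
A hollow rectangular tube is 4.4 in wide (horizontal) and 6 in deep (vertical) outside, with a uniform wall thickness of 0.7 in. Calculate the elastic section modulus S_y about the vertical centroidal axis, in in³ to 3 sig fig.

Decompose the section into non-overlapping parts with the origin at the bottom-left of its bounding rectangle.
Outer rectangle: 4.4 × 6, A = 26.4 in², x = 2.2 in, Ī = 42.592 in⁴.
Inner void (subtracted): 3 × 4.6, A = 13.8 in², x = 2.2 in, Ī = 10.35 in⁴.
By symmetry the centroid is at mid-width, x̄ = 2.2 in.
All pieces are centred on the vertical centroidal axis, so I = ΣĪ (holes subtracted) = 32.242 in⁴.
Extreme fibre distance c = 2.2 in; S = I/c = 14.655 in³.

S_y ≈ 14.7 in³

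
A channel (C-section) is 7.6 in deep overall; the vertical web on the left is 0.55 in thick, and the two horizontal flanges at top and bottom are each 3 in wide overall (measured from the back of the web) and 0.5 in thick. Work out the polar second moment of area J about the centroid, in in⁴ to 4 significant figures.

J ≈ 55.85 in⁴

Decompose the section into non-overlapping parts with the origin at the bottom-left of its bounding rectangle.
Web: 0.55 × 7.6, A = 4.18 in², y = 3.8 in, Ī = 20.1197 in⁴.
Top flange (beyond web): 2.45 × 0.5, A = 1.225 in², y = 7.35 in, Ī = 0.0255208 in⁴.
Bottom flange (beyond web): 2.45 × 0.5, A = 1.225 in², y = 0.25 in, Ī = 0.0255208 in⁴.
By symmetry the centroid is at mid-height, ȳ = 3.8 in.
Transfer each piece to the centroidal x-axis using Ī + A·d² with d = y − 3.8:
  web: d = 0 in → contributes +20.1197 in⁴
  top flange (beyond web): d = 3.55 in → contributes +15.4636 in⁴
  bottom flange (beyond web): d = -3.55 in → contributes +15.4636 in⁴
Total I = 51.0469 in⁴.
For the y-axis: x̄ = 0.829299 in.
Repeating about the centroidal y-axis gives I_y = 4.80633 in⁴.
Polar second moment: J = I_x + I_y = 55.8532 in⁴.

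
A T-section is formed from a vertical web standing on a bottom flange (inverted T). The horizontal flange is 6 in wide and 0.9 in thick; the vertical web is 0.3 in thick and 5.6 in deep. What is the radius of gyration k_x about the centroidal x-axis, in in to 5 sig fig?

k_x ≈ 1.6072 in

Split into non-overlapping primitives; take the origin at the lower-left of the bounding box.
Flange: 6 × 0.9, A = 5.4 in², y = 0.45 in, Ī = 0.3645 in⁴.
Web: 0.3 × 5.6, A = 1.68 in², y = 3.7 in, Ī = 4.3904 in⁴.
Centroid: ȳ = ΣA·y / ΣA = 1.221186 in.
Transfer each piece to the centroidal x-axis using Ī + A·d² with d = y − 1.221186:
  flange: d = -0.7711864 in → contributes +3.576034 in⁴
  web: d = 2.478814 in → contributes +14.71319 in⁴
Total I = 18.28922 in⁴.
Radius of gyration: k = √(I/A) = √(18.28922 / 7.08) = 1.607241 in.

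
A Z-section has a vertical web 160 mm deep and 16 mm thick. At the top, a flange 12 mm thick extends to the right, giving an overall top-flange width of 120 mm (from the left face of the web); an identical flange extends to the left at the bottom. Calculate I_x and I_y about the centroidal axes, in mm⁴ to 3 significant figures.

Break the section into simple shapes (no overlaps), measuring from the bottom-left corner of the bounding box.
Web: 16 × 160, A = 2 560 mm², y = 80 mm, Ī = 5 461 333 mm⁴.
Top flange (beyond web): 104 × 12, A = 1 248 mm², y = 154 mm, Ī = 14 976 mm⁴.
Bottom flange (beyond web): 104 × 12, A = 1 248 mm², y = 6 mm, Ī = 14 976 mm⁴.
Centroid: ȳ = ΣA·y / ΣA = 80 mm.
Transfer each piece to the centroidal x-axis using Ī + A·d² with d = y − 80:
  web: d = 0 mm → contributes +5 461 333 mm⁴
  top flange (beyond web): d = 74 mm → contributes +6 849 024 mm⁴
  bottom flange (beyond web): d = -74 mm → contributes +6 849 024 mm⁴
Total I = 19 159 381 mm⁴.
For the y-axis: x̄ = 112 mm.
Repeating about the centroidal y-axis gives I_y = 11 289 941 mm⁴.

I_x ≈ 1.92 × 10⁷ mm⁴, I_y ≈ 1.13 × 10⁷ mm⁴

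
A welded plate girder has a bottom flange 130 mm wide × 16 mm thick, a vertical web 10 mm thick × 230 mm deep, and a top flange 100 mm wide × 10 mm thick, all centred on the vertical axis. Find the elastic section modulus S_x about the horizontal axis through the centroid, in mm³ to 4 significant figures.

Decompose the section into non-overlapping parts with the origin at the bottom-left of its bounding rectangle.
Bottom plate: 130 × 16, A = 2 080 mm², y = 8 mm, Ī = 44373.3 mm⁴.
Web plate: 10 × 230, A = 2 300 mm², y = 131 mm, Ī = 10 139 167 mm⁴.
Top plate: 100 × 10, A = 1 000 mm², y = 251 mm, Ī = 8333.33 mm⁴.
Centroid: ȳ = ΣA·y / ΣA = 105.751 mm.
Transfer each piece to the horizontal axis through the centroid using Ī + A·d² with d = y − 105.751:
  bottom plate: d = -97.7509 mm → contributes +19 919 281 mm⁴
  web plate: d = 25.2491 mm → contributes +11 605 452 mm⁴
  top plate: d = 145.249 mm → contributes +21 105 626 mm⁴
Total I = 52 630 360 mm⁴.
Extreme fibre distance c = 150.249 mm; S = I/c = 350 287 mm³.

S_x ≈ 3.503 × 10⁵ mm³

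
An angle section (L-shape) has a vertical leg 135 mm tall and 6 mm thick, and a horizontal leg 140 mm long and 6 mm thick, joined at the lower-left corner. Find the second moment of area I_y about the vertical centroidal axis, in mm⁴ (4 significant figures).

I_y ≈ 3.183 × 10⁶ mm⁴

Break the section into simple shapes (no overlaps), measuring from the bottom-left corner of the bounding box.
Vertical leg: 6 × 135, A = 810 mm², x = 3 mm, Ī = 2 430 mm⁴.
Horizontal leg (remainder): 134 × 6, A = 804 mm², x = 73 mm, Ī = 1 203 052 mm⁴.
Centroid: x̄ = ΣA·x / ΣA = 37.8699 mm.
Transfer each piece to the vertical centroidal axis using Ī + A·d² with d = x − 37.8699:
  vertical leg: d = -34.8699 mm → contributes +987 316 mm⁴
  horizontal leg (remainder): d = 35.1301 mm → contributes +2 195 288 mm⁴
Total I = 3 182 605 mm⁴.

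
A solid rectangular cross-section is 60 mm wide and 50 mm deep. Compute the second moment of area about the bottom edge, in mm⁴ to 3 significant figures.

The section: 60 × 50, A = 3 000 mm², y = 25 mm, Ī = 625 000 mm⁴.
Transfer it to the bottom edge using Ī + A·d² with d = y − 0:
  the section: d = 25 mm → contributes +2 500 000 mm⁴
Total I = 2 500 000 mm⁴.

I_base ≈ 2.50 × 10⁶ mm⁴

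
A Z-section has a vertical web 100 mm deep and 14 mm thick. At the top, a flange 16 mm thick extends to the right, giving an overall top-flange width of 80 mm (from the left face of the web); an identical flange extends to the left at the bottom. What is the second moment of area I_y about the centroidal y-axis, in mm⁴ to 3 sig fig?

Decompose the section into non-overlapping parts with the origin at the bottom-left of its bounding rectangle.
Web: 14 × 100, A = 1 400 mm², x = 73 mm, Ī = 22 867 mm⁴.
Top flange (beyond web): 66 × 16, A = 1 056 mm², x = 113 mm, Ī = 383 328 mm⁴.
Bottom flange (beyond web): 66 × 16, A = 1 056 mm², x = 33 mm, Ī = 383 328 mm⁴.
Centroid: x̄ = ΣA·x / ΣA = 73 mm.
Transfer each piece to the centroidal y-axis using Ī + A·d² with d = x − 73:
  web: d = 0 mm → contributes +22 867 mm⁴
  top flange (beyond web): d = 40 mm → contributes +2 072 928 mm⁴
  bottom flange (beyond web): d = -40 mm → contributes +2 072 928 mm⁴
Total I = 4 168 723 mm⁴.

I_y ≈ 4.17 × 10⁶ mm⁴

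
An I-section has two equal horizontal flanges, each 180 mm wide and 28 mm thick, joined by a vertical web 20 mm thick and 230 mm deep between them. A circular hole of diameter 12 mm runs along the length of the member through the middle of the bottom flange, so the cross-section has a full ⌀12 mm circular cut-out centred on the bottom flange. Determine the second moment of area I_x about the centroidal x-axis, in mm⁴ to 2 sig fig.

Decompose the section into non-overlapping parts with the origin at the bottom-left of its bounding rectangle.
Bottom flange: 180 × 28, A = 5 040 mm², y = 14 mm, Ī = 329 280 mm⁴.
Web: 20 × 230, A = 4 600 mm², y = 143 mm, Ī = 20 278 333 mm⁴.
Top flange: 180 × 28, A = 5 040 mm², y = 272 mm, Ī = 329 280 mm⁴.
Hole (subtracted): ⌀12, A = 113.1 mm², y = 14 mm, Ī = 1 018 mm⁴.
Centroid: ȳ = ΣA·y / ΣA = 144 mm.
Transfer each piece to the centroidal x-axis using Ī + A·d² with d = y − 144:
  bottom flange: d = -130 mm → contributes +85 507 318 mm⁴
  web: d = -1.002 mm → contributes +20 282 948 mm⁴
  top flange: d = 128 mm → contributes +82 902 634 mm⁴
  hole: d = -130 mm → contributes −1 912 409 mm⁴
Total I = 186 780 490 mm⁴.

I_x ≈ 1.9 × 10⁸ mm⁴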